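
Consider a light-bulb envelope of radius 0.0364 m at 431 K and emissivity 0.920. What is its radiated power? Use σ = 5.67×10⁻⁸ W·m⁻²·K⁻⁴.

A = 4πr² = 4π × (0.0364)² = 0.0166 m².
Stefan–Boltzmann: P = εσAT⁴ = 0.920 × 5.67×10⁻⁸ × 0.0166 × (431)⁴ = 0.920 × 5.67×10⁻⁸ × 0.0166 × 3.45×10^10.
P = 30.0 W.

P ≈ 30.0 W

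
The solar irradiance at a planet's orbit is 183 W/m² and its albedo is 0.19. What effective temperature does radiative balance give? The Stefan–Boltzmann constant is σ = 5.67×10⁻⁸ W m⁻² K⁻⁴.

T ≈ 160 K

Power absorbed = (1−a)S·πR²; power emitted = 4πR²σT⁴. Equating and cancelling πR²:
T = ((1−a)S / 4σ)^(1/4) = (148 / (4 × 5.67×10⁻⁸))^(1/4) = (6.54×10^8)^(1/4).
T = 160 K.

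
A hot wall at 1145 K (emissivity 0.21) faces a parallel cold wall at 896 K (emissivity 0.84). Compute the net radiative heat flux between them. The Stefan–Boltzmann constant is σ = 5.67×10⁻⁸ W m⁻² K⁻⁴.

For two large parallel gray plates, q = σ(T₁⁴ − T₂⁴) / (1/ε₁ + 1/ε₂ − 1).
1/ε₁ + 1/ε₂ − 1 = 1/0.21 + 1/0.84 − 1 = 4.952.
T₁⁴ − T₂⁴ = 1.72×10^12 − 6.45×10^11 = 1.07×10^12 K⁴.
q = 5.67×10⁻⁸ × 1.07×10^12 / 4.952 = 12300 W/m².

q ≈ 12300 W/m²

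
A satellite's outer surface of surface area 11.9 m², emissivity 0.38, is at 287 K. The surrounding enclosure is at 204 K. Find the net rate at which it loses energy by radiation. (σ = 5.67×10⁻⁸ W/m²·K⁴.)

Q ≈ 1300 W

Q = εσA(T⁴ − T_s⁴). T⁴ − T_s⁴ = (287)⁴ − (204)⁴ = 6.78×10^9 − 1.73×10^9 = 5.05×10^9 K⁴.
Q = 0.38 × 5.67×10⁻⁸ × 11.9 × 5.05×10^9 = 1300 W.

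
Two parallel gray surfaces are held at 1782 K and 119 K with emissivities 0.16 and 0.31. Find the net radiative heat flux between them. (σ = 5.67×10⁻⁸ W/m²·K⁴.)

q ≈ 67500 W/m²

For two large parallel gray plates, q = σ(T₁⁴ − T₂⁴) / (1/ε₁ + 1/ε₂ − 1).
1/ε₁ + 1/ε₂ − 1 = 1/0.16 + 1/0.31 − 1 = 8.476.
T₁⁴ − T₂⁴ = 1.01×10^13 − 2.01×10^8 = 1.01×10^13 K⁴.
q = 5.67×10⁻⁸ × 1.01×10^13 / 8.476 = 67500 W/m².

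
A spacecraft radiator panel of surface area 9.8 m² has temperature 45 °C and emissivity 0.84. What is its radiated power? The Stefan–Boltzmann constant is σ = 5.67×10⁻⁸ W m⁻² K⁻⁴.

P ≈ 4770 W

45 °C = 318 K.
Stefan–Boltzmann: P = εσAT⁴ = 0.84 × 5.67×10⁻⁸ × 9.80 × (318)⁴ = 0.84 × 5.67×10⁻⁸ × 9.80 × 1.02×10^10.
P = 4770 W.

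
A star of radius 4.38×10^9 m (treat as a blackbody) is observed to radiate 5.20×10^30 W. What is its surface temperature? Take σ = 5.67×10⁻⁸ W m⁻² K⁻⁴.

T ≈ 24800 K

A = 4πr² = 4π × (4.38×10^9)² = 2.41×10^20 m².
From P = σAT⁴, T = (P / σA)^(1/4) = (5.20×10^30 / (5.67×10⁻⁸ × 2.41×10^20))^(1/4).
T = (3.80×10^17)^(1/4) = 24800 K.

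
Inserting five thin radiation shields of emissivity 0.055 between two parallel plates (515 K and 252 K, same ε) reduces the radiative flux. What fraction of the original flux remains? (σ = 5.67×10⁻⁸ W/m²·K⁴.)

With N identical shields there are N+1 = 6 gaps in series, each with the same radiative resistance, so the flux falls to 1/(N+1) of its unshielded value.

ratio ≈ 0.167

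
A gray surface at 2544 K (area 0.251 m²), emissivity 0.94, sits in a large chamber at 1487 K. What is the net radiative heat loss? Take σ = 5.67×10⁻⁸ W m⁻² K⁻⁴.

Q = εσA(T⁴ − T_s⁴). T⁴ − T_s⁴ = (2544)⁴ − (1487)⁴ = 4.19×10^13 − 4.89×10^12 = 3.70×10^13 K⁴.
Q = 0.94 × 5.67×10⁻⁸ × 0.251 × 3.70×10^13 = 4.95×10^5 W.

Q ≈ 4.95×10^5 W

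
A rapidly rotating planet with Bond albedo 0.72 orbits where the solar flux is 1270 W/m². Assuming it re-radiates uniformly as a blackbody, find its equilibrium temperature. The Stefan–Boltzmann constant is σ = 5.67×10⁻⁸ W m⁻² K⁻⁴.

T ≈ 199 K

Power absorbed = (1−a)S·πR²; power emitted = 4πR²σT⁴. Equating and cancelling πR²:
T = ((1−a)S / 4σ)^(1/4) = (356 / (4 × 5.67×10⁻⁸))^(1/4) = (1.57×10^9)^(1/4).
T = 199 K.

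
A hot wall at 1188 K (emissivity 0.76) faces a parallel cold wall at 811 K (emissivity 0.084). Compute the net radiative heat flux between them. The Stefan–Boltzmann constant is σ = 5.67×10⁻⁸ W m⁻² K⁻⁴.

q ≈ 7230 W/m²

For two large parallel gray plates, q = σ(T₁⁴ − T₂⁴) / (1/ε₁ + 1/ε₂ − 1).
1/ε₁ + 1/ε₂ − 1 = 1/0.76 + 1/0.084 − 1 = 12.22.
T₁⁴ − T₂⁴ = 1.99×10^12 − 4.33×10^11 = 1.56×10^12 K⁴.
q = 5.67×10⁻⁸ × 1.56×10^12 / 12.22 = 7230 W/m².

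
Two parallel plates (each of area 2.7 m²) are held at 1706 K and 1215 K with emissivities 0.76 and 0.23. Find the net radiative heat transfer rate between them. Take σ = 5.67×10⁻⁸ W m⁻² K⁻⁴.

For two large parallel gray plates, q = σ(T₁⁴ − T₂⁴) / (1/ε₁ + 1/ε₂ − 1).
1/ε₁ + 1/ε₂ − 1 = 1/0.76 + 1/0.23 − 1 = 4.664.
T₁⁴ − T₂⁴ = 8.47×10^12 − 2.18×10^12 = 6.29×10^12 K⁴.
q = 5.67×10⁻⁸ × 6.29×10^12 / 4.664 = 76500 W/m².
Q = q·A = 76500 × 2.7 = 2.07×10^5 W.

Q ≈ 2.07×10^5 W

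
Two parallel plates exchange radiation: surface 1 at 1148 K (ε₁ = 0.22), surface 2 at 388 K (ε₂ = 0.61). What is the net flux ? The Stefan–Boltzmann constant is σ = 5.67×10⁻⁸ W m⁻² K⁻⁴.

For two large parallel gray plates, q = σ(T₁⁴ − T₂⁴) / (1/ε₁ + 1/ε₂ − 1).
1/ε₁ + 1/ε₂ − 1 = 1/0.22 + 1/0.61 − 1 = 5.185.
T₁⁴ − T₂⁴ = 1.74×10^12 − 2.27×10^10 = 1.71×10^12 K⁴.
q = 5.67×10⁻⁸ × 1.71×10^12 / 5.185 = 18700 W/m².

q ≈ 18700 W/m²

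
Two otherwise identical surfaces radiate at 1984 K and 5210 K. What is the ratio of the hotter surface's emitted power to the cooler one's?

P ∝ T⁴, so the ratio is (5210/1984)⁴ = (2.626)⁴ = 47.6.

ratio ≈ 47.6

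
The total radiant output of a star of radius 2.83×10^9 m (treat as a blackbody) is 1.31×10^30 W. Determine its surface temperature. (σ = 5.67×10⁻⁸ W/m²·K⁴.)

T ≈ 21900 K

A = 4πr² = 4π × (2.83×10^9)² = 1.01×10^20 m².
From P = σAT⁴, T = (P / σA)^(1/4) = (1.31×10^30 / (5.67×10⁻⁸ × 1.01×10^20))^(1/4).
T = (2.30×10^17)^(1/4) = 21900 K.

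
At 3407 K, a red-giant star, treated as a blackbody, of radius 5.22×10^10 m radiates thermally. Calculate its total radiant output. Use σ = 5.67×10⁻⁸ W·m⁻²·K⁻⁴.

A = 4πr² = 4π × (5.22×10^10)² = 3.42×10^22 m².
P = σAT⁴ = 5.67×10⁻⁸ × 3.42×10^22 × (3407)⁴ = 5.67×10⁻⁸ × 3.42×10^22 × 1.35×10^14.
P = 2.62×10^29 W.

P ≈ 2.62×10^29 W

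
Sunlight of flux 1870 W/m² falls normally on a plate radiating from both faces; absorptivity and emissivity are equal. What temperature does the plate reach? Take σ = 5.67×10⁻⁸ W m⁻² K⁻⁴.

T ≈ 358 K

Absorbed flux αS = emitted flux 2εσT⁴ per unit area; with α = ε this gives T = (S/2σ)^(1/4).
T = (1870 / (2 × 5.67×10⁻⁸))^(1/4) = (1.65×10^10)^(1/4).
T = 358 K.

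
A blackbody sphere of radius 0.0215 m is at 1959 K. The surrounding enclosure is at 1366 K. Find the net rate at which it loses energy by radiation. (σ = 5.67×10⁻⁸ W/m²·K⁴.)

Q ≈ 3700 W

A = 4πr² = 4π × (0.0215)² = 5.81×10^-3 m².
Q = σA(T⁴ − T_s⁴). T⁴ − T_s⁴ = (1959)⁴ − (1366)⁴ = 1.47×10^13 − 3.48×10^12 = 1.12×10^13 K⁴.
Q = 5.67×10⁻⁸ × 5.81×10^-3 × 1.12×10^13 = 3700 W.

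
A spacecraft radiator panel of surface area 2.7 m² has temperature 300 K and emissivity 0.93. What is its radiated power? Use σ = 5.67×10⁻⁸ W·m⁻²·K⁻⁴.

Stefan–Boltzmann: P = εσAT⁴ = 0.93 × 5.67×10⁻⁸ × 2.70 × (300)⁴ = 0.93 × 5.67×10⁻⁸ × 2.70 × 8.10×10^9.
P = 1150 W.

P ≈ 1150 W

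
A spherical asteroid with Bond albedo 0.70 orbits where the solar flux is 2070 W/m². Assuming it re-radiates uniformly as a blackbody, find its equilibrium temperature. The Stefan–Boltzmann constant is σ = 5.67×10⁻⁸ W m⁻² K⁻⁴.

T ≈ 229 K

Power absorbed = (1−a)S·πR²; power emitted = 4πR²σT⁴. Equating and cancelling πR²:
T = ((1−a)S / 4σ)^(1/4) = (621 / (4 × 5.67×10⁻⁸))^(1/4) = (2.74×10^9)^(1/4).
T = 229 K.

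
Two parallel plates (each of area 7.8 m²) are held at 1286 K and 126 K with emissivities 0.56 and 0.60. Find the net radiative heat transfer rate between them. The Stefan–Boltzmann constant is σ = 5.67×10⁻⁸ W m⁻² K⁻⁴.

For two large parallel gray plates, q = σ(T₁⁴ − T₂⁴) / (1/ε₁ + 1/ε₂ − 1).
1/ε₁ + 1/ε₂ − 1 = 1/0.56 + 1/0.60 − 1 = 2.452.
T₁⁴ − T₂⁴ = 2.74×10^12 − 2.52×10^8 = 2.73×10^12 K⁴.
q = 5.67×10⁻⁸ × 2.73×10^12 / 2.452 = 63200 W/m².
Q = q·A = 63200 × 7.8 = 4.93×10^5 W.

Q ≈ 4.93×10^5 W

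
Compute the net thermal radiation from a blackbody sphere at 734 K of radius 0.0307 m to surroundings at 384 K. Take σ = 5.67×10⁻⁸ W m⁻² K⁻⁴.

A = 4πr² = 4π × (0.0307)² = 0.0118 m².
Q = σA(T⁴ − T_s⁴). T⁴ − T_s⁴ = (734)⁴ − (384)⁴ = 2.90×10^11 − 2.17×10^10 = 2.69×10^11 K⁴.
Q = 5.67×10⁻⁸ × 0.0118 × 2.69×10^11 = 180 W.

Q ≈ 180 W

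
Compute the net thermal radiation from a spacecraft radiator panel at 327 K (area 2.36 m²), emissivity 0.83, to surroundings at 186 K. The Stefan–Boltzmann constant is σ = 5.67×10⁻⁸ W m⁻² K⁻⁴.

Q = εσA(T⁴ − T_s⁴). T⁴ − T_s⁴ = (327)⁴ − (186)⁴ = 1.14×10^10 − 1.20×10^9 = 1.02×10^10 K⁴.
Q = 0.83 × 5.67×10⁻⁸ × 2.36 × 1.02×10^10 = 1140 W.

Q ≈ 1140 W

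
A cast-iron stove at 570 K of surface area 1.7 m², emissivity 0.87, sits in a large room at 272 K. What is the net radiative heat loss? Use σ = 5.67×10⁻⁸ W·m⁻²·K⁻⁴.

Q ≈ 8390 W

Q = εσA(T⁴ − T_s⁴). T⁴ − T_s⁴ = (570)⁴ − (272)⁴ = 1.06×10^11 − 5.47×10^9 = 1.00×10^11 K⁴.
Q = 0.87 × 5.67×10⁻⁸ × 1.70 × 1.00×10^11 = 8390 W.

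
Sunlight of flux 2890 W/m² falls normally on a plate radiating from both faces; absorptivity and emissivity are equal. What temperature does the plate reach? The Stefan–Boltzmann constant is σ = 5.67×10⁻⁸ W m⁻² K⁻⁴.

T ≈ 400 K

Absorbed flux αS = emitted flux 2εσT⁴ per unit area; with α = ε this gives T = (S/2σ)^(1/4).
T = (2890 / (2 × 5.67×10⁻⁸))^(1/4) = (2.55×10^10)^(1/4).
T = 400 K.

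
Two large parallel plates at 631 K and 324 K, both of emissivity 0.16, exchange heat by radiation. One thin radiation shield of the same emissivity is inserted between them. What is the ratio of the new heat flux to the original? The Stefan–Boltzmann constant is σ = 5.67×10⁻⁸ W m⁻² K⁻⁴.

ratio ≈ 0.500

With N identical shields there are N+1 = 2 gaps in series, each with the same radiative resistance, so the flux falls to 1/(N+1) of its unshielded value.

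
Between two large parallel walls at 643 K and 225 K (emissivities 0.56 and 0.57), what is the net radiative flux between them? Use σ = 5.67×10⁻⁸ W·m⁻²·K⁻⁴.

For two large parallel gray plates, q = σ(T₁⁴ − T₂⁴) / (1/ε₁ + 1/ε₂ − 1).
1/ε₁ + 1/ε₂ − 1 = 1/0.56 + 1/0.57 − 1 = 2.540.
T₁⁴ − T₂⁴ = 1.71×10^11 − 2.56×10^9 = 1.68×10^11 K⁴.
q = 5.67×10⁻⁸ × 1.68×10^11 / 2.540 = 3760 W/m².

q ≈ 3760 W/m²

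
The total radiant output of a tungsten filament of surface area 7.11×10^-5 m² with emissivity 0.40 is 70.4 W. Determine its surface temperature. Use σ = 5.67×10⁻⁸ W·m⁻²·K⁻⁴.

From P = εσAT⁴, T = (P / εσA)^(1/4) = (70.4 / (0.40 × 5.67×10⁻⁸ × 7.11×10^-5))^(1/4).
T = (4.37×10^13)^(1/4) = 2570 K.

T ≈ 2570 K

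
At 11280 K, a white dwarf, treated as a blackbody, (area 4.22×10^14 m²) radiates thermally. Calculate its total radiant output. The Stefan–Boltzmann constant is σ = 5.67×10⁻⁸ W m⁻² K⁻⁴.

P = σAT⁴ = 5.67×10⁻⁸ × 4.22×10^14 × (11280)⁴ = 5.67×10⁻⁸ × 4.22×10^14 × 1.62×10^16.
P = 3.87×10^23 W.

P ≈ 3.87×10^23 W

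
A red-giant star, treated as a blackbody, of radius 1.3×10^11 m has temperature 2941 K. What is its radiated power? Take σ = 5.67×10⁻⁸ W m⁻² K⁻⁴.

P ≈ 9.01×10^29 W

A = 4πr² = 4π × (1.3×10^11)² = 2.12×10^23 m².
P = σAT⁴ = 5.67×10⁻⁸ × 2.12×10^23 × (2941)⁴ = 5.67×10⁻⁸ × 2.12×10^23 × 7.48×10^13.
P = 9.01×10^29 W.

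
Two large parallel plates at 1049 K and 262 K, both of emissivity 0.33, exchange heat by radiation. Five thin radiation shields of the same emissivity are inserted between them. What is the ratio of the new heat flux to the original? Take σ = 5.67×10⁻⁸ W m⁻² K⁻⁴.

ratio ≈ 0.167

With N identical shields there are N+1 = 6 gaps in series, each with the same radiative resistance, so the flux falls to 1/(N+1) of its unshielded value.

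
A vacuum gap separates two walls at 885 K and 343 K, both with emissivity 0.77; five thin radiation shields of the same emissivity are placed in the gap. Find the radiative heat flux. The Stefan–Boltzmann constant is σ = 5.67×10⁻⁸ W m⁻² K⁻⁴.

q ≈ 3550 W/m²

Each of the 6 gaps contributes resistance (2/ε − 1) = 2/0.77 − 1 = 1.597; total = 9.584.
q = σ(T₁⁴ − T₂⁴) / 9.584 = 5.67×10⁻⁸ × 6.00×10^11 / 9.584 = 3550 W/m².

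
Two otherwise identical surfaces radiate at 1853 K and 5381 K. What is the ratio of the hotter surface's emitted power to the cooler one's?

P ∝ T⁴, so the ratio is (5381/1853)⁴ = (2.904)⁴ = 71.1.

ratio ≈ 71.1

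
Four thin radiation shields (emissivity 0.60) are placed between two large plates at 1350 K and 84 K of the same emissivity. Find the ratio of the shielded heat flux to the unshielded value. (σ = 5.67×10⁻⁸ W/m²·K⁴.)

ratio ≈ 0.200

With N identical shields there are N+1 = 5 gaps in series, each with the same radiative resistance, so the flux falls to 1/(N+1) of its unshielded value.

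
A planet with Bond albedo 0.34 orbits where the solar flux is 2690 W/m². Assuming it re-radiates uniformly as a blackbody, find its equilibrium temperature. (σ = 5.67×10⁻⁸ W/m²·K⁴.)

Power absorbed = (1−a)S·πR²; power emitted = 4πR²σT⁴. Equating and cancelling πR²:
T = ((1−a)S / 4σ)^(1/4) = (1780 / (4 × 5.67×10⁻⁸))^(1/4) = (7.83×10^9)^(1/4).
T = 297 K.

T ≈ 297 K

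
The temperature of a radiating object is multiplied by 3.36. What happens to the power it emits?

factor ≈ 127

P ∝ T⁴, so the power scales as (3.36)⁴ = 127.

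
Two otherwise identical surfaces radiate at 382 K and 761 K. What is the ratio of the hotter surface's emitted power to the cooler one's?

ratio ≈ 15.8

P ∝ T⁴, so the ratio is (761/382)⁴ = (1.992)⁴ = 15.8.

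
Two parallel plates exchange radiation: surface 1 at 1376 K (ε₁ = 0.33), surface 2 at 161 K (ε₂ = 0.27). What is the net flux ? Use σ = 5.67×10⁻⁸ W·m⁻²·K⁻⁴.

q ≈ 35400 W/m²

For two large parallel gray plates, q = σ(T₁⁴ − T₂⁴) / (1/ε₁ + 1/ε₂ − 1).
1/ε₁ + 1/ε₂ − 1 = 1/0.33 + 1/0.27 − 1 = 5.734.
T₁⁴ − T₂⁴ = 3.58×10^12 − 6.72×10^8 = 3.58×10^12 K⁴.
q = 5.67×10⁻⁸ × 3.58×10^12 / 5.734 = 35400 W/m².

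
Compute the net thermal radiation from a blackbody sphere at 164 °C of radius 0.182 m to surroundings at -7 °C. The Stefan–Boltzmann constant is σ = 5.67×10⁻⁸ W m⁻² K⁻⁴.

Q ≈ 743 W

A = 4πr² = 4π × (0.182)² = 0.416 m².
Convert: 164 °C = 437 K; -7 °C = 266 K.
Q = σA(T⁴ − T_s⁴). T⁴ − T_s⁴ = (437)⁴ − (266)⁴ = 3.65×10^10 − 5.01×10^9 = 3.15×10^10 K⁴.
Q = 5.67×10⁻⁸ × 0.416 × 3.15×10^10 = 743 W.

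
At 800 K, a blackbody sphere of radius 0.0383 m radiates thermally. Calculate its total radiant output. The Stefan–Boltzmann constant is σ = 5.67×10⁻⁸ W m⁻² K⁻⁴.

P ≈ 428 W

A = 4πr² = 4π × (0.0383)² = 0.0184 m².
P = σAT⁴ = 5.67×10⁻⁸ × 0.0184 × (800)⁴ = 5.67×10⁻⁸ × 0.0184 × 4.10×10^11.
P = 428 W.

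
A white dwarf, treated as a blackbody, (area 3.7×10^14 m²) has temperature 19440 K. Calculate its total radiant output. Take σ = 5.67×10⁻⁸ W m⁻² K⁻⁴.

P = σAT⁴ = 5.67×10⁻⁸ × 3.70×10^14 × (19440)⁴ = 5.67×10⁻⁸ × 3.70×10^14 × 1.43×10^17.
P = 3.00×10^24 W.

P ≈ 3.00×10^24 W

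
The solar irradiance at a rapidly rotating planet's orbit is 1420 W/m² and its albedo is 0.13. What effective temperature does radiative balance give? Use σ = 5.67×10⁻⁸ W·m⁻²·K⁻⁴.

T ≈ 272 K

Power absorbed = (1−a)S·πR²; power emitted = 4πR²σT⁴. Equating and cancelling πR²:
T = ((1−a)S / 4σ)^(1/4) = (1240 / (4 × 5.67×10⁻⁸))^(1/4) = (5.45×10^9)^(1/4).
T = 272 K.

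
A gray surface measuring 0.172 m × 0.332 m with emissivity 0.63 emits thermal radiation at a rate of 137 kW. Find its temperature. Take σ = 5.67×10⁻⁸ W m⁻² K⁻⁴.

A = 0.172 × 0.332 = 0.0571 m².
From P = εσAT⁴, T = (P / εσA)^(1/4) = (1.37×10^5 / (0.63 × 5.67×10⁻⁸ × 0.0571))^(1/4).
T = (6.72×10^13)^(1/4) = 2860 K.

T ≈ 2860 K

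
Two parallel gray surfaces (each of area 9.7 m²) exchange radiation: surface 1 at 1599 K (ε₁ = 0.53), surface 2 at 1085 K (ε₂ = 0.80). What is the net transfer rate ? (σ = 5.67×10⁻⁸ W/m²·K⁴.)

Q ≈ 1.33×10^6 W

For two large parallel gray plates, q = σ(T₁⁴ − T₂⁴) / (1/ε₁ + 1/ε₂ − 1).
1/ε₁ + 1/ε₂ − 1 = 1/0.53 + 1/0.80 − 1 = 2.137.
T₁⁴ − T₂⁴ = 6.54×10^12 − 1.39×10^12 = 5.15×10^12 K⁴.
q = 5.67×10⁻⁸ × 5.15×10^12 / 2.137 = 1.37×10^5 W/m².
Q = q·A = 1.37×10^5 × 9.7 = 1.33×10^6 W.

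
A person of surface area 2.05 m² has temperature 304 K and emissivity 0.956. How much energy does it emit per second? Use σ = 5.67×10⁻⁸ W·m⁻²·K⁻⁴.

P ≈ 949 W

P = εσAT⁴ = 0.956 × 5.67×10⁻⁸ × 2.05 × (304)⁴ = 0.956 × 5.67×10⁻⁸ × 2.05 × 8.54×10^9.
P = 949 W.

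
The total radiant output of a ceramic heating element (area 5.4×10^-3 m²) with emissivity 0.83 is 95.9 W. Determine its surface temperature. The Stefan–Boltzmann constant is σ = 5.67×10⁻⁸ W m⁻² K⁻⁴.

From P = εσAT⁴, T = (P / εσA)^(1/4) = (95.9 / (0.83 × 5.67×10⁻⁸ × 5.40×10^-3))^(1/4).
T = (3.77×10^11)^(1/4) = 784 K.

T ≈ 784 K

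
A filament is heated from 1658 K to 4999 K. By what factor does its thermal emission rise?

P ∝ T⁴, so the ratio is (4999/1658)⁴ = (3.015)⁴ = 82.6.

ratio ≈ 82.6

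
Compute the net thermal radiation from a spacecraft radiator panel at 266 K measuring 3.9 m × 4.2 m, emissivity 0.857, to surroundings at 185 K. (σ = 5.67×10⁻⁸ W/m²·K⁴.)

A = 3.9 × 4.2 = 16.4 m².
Q = εσA(T⁴ − T_s⁴). T⁴ − T_s⁴ = (266)⁴ − (185)⁴ = 5.01×10^9 − 1.17×10^9 = 3.84×10^9 K⁴.
Q = 0.857 × 5.67×10⁻⁸ × 16.4 × 3.84×10^9 = 3050 W.

Q ≈ 3050 W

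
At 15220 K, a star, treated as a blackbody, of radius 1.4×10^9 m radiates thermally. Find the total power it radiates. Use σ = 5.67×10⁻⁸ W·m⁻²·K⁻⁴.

P ≈ 7.49×10^28 W

A = 4πr² = 4π × (1.4×10^9)² = 2.46×10^19 m².
P = σAT⁴ = 5.67×10⁻⁸ × 2.46×10^19 × (15220)⁴ = 5.67×10⁻⁸ × 2.46×10^19 × 5.37×10^16.
P = 7.49×10^28 W.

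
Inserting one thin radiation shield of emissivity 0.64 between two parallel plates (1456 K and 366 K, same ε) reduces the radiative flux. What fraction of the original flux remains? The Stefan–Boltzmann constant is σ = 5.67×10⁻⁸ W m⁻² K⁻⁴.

ratio ≈ 0.500

With N identical shields there are N+1 = 2 gaps in series, each with the same radiative resistance, so the flux falls to 1/(N+1) of its unshielded value.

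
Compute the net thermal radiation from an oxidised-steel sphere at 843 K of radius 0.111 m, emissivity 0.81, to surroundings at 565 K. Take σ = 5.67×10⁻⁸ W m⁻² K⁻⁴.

A = 4πr² = 4π × (0.111)² = 0.155 m².
Q = εσA(T⁴ − T_s⁴). T⁴ − T_s⁴ = (843)⁴ − (565)⁴ = 5.05×10^11 − 1.02×10^11 = 4.03×10^11 K⁴.
Q = 0.81 × 5.67×10⁻⁸ × 0.155 × 4.03×10^11 = 2870 W.

Q ≈ 2870 W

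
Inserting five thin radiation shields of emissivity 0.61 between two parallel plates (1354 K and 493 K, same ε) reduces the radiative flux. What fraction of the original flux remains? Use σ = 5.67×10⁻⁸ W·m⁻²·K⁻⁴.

With N identical shields there are N+1 = 6 gaps in series, each with the same radiative resistance, so the flux falls to 1/(N+1) of its unshielded value.

ratio ≈ 0.167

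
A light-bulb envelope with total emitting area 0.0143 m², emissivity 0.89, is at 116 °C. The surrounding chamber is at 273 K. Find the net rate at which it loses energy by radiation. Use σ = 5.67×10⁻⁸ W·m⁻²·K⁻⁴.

Convert: 116 °C = 389 K.
Q = εσA(T⁴ − T_s⁴). T⁴ − T_s⁴ = (389)⁴ − (273)⁴ = 2.29×10^10 − 5.55×10^9 = 1.73×10^10 K⁴.
Q = 0.89 × 5.67×10⁻⁸ × 0.0143 × 1.73×10^10 = 12.5 W.

Q ≈ 12.5 W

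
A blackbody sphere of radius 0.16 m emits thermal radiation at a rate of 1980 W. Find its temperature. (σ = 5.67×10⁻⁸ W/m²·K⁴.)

T ≈ 574 K

A = 4πr² = 4π × (0.16)² = 0.322 m².
From P = σAT⁴, T = (P / σA)^(1/4) = (1980 / (5.67×10⁻⁸ × 0.322))^(1/4).
T = (1.09×10^11)^(1/4) = 574 K.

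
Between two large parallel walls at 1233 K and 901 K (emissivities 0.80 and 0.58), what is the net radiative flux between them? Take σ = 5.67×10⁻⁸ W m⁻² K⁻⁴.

q ≈ 47500 W/m²

For two large parallel gray plates, q = σ(T₁⁴ − T₂⁴) / (1/ε₁ + 1/ε₂ − 1).
1/ε₁ + 1/ε₂ − 1 = 1/0.80 + 1/0.58 − 1 = 1.974.
T₁⁴ − T₂⁴ = 2.31×10^12 − 6.59×10^11 = 1.65×10^12 K⁴.
q = 5.67×10⁻⁸ × 1.65×10^12 / 1.974 = 47500 W/m².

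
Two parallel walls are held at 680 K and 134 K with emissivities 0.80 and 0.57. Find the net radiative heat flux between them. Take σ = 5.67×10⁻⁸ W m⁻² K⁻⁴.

For two large parallel gray plates, q = σ(T₁⁴ − T₂⁴) / (1/ε₁ + 1/ε₂ − 1).
1/ε₁ + 1/ε₂ − 1 = 1/0.80 + 1/0.57 − 1 = 2.004.
T₁⁴ − T₂⁴ = 2.14×10^11 − 3.22×10^8 = 2.13×10^11 K⁴.
q = 5.67×10⁻⁸ × 2.13×10^11 / 2.004 = 6040 W/m².

q ≈ 6040 W/m²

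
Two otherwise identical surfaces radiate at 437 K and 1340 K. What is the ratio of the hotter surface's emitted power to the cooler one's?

P ∝ T⁴, so the ratio is (1340/437)⁴ = (3.066)⁴ = 88.4.

ratio ≈ 88.4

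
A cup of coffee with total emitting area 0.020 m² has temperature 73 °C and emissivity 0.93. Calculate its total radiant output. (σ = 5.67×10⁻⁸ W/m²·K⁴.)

P ≈ 15.1 W

73 °C = 346 K.
Stefan–Boltzmann: P = εσAT⁴ = 0.93 × 5.67×10⁻⁸ × 0.0200 × (346)⁴ = 0.93 × 5.67×10⁻⁸ × 0.0200 × 1.43×10^10.
P = 15.1 W.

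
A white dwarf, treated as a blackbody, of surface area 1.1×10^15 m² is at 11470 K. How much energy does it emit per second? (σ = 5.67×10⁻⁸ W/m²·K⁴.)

P = σAT⁴ = 5.67×10⁻⁸ × 1.10×10^15 × (11470)⁴ = 5.67×10⁻⁸ × 1.10×10^15 × 1.73×10^16.
P = 1.08×10^24 W.

P ≈ 1.08×10^24 W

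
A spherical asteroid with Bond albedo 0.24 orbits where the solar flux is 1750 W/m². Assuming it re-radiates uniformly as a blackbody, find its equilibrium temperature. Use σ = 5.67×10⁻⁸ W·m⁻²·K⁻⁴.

Power absorbed = (1−a)S·πR²; power emitted = 4πR²σT⁴. Equating and cancelling πR²:
T = ((1−a)S / 4σ)^(1/4) = (1330 / (4 × 5.67×10⁻⁸))^(1/4) = (5.86×10^9)^(1/4).
T = 277 K.

T ≈ 277 K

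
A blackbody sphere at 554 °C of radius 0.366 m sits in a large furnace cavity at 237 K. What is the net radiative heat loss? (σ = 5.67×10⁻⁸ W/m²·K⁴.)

Q ≈ 44300 W

A = 4πr² = 4π × (0.366)² = 1.68 m².
Convert: 554 °C = 827 K.
Q = σA(T⁴ − T_s⁴). T⁴ − T_s⁴ = (827)⁴ − (237)⁴ = 4.68×10^11 − 3.15×10^9 = 4.65×10^11 K⁴.
Q = 5.67×10⁻⁸ × 1.68 × 4.65×10^11 = 44300 W.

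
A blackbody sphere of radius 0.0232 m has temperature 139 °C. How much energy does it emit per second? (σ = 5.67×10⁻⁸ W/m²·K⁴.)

A = 4πr² = 4π × (0.0232)² = 6.76×10^-3 m².
139 °C = 412 K.
P = σAT⁴ = 5.67×10⁻⁸ × 6.76×10^-3 × (412)⁴ = 5.67×10⁻⁸ × 6.76×10^-3 × 2.88×10^10.
P = 11.0 W.

P ≈ 11.0 W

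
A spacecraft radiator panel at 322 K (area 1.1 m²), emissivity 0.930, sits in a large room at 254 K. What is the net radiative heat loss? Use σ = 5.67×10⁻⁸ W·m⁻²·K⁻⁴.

Q = εσA(T⁴ − T_s⁴). T⁴ − T_s⁴ = (322)⁴ − (254)⁴ = 1.08×10^10 − 4.16×10^9 = 6.59×10^9 K⁴.
Q = 0.930 × 5.67×10⁻⁸ × 1.10 × 6.59×10^9 = 382 W.

Q ≈ 382 W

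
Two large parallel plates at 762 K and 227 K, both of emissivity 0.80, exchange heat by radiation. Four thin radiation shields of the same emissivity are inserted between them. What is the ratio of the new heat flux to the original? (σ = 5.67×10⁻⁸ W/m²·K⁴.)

With N identical shields there are N+1 = 5 gaps in series, each with the same radiative resistance, so the flux falls to 1/(N+1) of its unshielded value.

ratio ≈ 0.200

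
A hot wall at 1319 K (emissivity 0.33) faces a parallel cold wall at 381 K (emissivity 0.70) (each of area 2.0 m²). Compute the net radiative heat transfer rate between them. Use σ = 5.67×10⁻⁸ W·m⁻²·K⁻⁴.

For two large parallel gray plates, q = σ(T₁⁴ − T₂⁴) / (1/ε₁ + 1/ε₂ − 1).
1/ε₁ + 1/ε₂ − 1 = 1/0.33 + 1/0.70 − 1 = 3.459.
T₁⁴ − T₂⁴ = 3.03×10^12 − 2.11×10^10 = 3.01×10^12 K⁴.
q = 5.67×10⁻⁸ × 3.01×10^12 / 3.459 = 49300 W/m².
Q = q·A = 49300 × 2.0 = 98500 W.

Q ≈ 98500 W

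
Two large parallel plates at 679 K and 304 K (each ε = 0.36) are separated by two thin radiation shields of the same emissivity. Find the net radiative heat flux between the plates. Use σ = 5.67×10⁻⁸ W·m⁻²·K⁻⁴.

q ≈ 846 W/m²

Each of the 3 gaps contributes resistance (2/ε − 1) = 2/0.36 − 1 = 4.556; total = 13.67.
q = σ(T₁⁴ − T₂⁴) / 13.67 = 5.67×10⁻⁸ × 2.04×10^11 / 13.67 = 846 W/m².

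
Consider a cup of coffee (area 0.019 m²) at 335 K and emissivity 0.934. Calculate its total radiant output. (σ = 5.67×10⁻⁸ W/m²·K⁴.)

P ≈ 12.7 W

P = εσAT⁴ = 0.934 × 5.67×10⁻⁸ × 0.0190 × (335)⁴ = 0.934 × 5.67×10⁻⁸ × 0.0190 × 1.26×10^10.
P = 12.7 W.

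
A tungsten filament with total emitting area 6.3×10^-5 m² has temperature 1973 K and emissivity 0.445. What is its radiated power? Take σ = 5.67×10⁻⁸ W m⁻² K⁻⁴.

Stefan–Boltzmann: P = εσAT⁴ = 0.445 × 5.67×10⁻⁸ × 6.30×10^-5 × (1973)⁴ = 0.445 × 5.67×10⁻⁸ × 6.30×10^-5 × 1.52×10^13.
P = 24.1 W.

P ≈ 24.1 W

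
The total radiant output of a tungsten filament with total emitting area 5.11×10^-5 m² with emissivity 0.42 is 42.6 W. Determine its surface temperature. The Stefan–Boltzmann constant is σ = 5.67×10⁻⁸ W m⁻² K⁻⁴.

From P = εσAT⁴, T = (P / εσA)^(1/4) = (42.6 / (0.42 × 5.67×10⁻⁸ × 5.11×10^-5))^(1/4).
T = (3.50×10^13)^(1/4) = 2430 K.

T ≈ 2430 K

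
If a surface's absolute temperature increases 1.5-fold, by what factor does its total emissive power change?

factor ≈ 5.06

P ∝ T⁴, so the power scales as (1.5)⁴ = 5.06.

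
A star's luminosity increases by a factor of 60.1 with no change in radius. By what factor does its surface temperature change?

P ∝ T⁴ ⇒ T ∝ P^(1/4), so T scales by (60.1)^(1/4) = 2.78.

factor ≈ 2.78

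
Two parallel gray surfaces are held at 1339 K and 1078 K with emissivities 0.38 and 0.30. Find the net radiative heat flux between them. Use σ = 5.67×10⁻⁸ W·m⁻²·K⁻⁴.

q ≈ 21300 W/m²

For two large parallel gray plates, q = σ(T₁⁴ − T₂⁴) / (1/ε₁ + 1/ε₂ − 1).
1/ε₁ + 1/ε₂ − 1 = 1/0.38 + 1/0.30 − 1 = 4.965.
T₁⁴ − T₂⁴ = 3.21×10^12 − 1.35×10^12 = 1.86×10^12 K⁴.
q = 5.67×10⁻⁸ × 1.86×10^12 / 4.965 = 21300 W/m².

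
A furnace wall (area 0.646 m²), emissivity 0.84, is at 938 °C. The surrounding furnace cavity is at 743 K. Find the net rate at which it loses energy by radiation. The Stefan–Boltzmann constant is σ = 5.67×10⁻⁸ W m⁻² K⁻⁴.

Q ≈ 56800 W

Convert: 938 °C = 1211 K.
Q = εσA(T⁴ − T_s⁴). T⁴ − T_s⁴ = (1211)⁴ − (743)⁴ = 2.15×10^12 − 3.05×10^11 = 1.85×10^12 K⁴.
Q = 0.84 × 5.67×10⁻⁸ × 0.646 × 1.85×10^12 = 56800 W.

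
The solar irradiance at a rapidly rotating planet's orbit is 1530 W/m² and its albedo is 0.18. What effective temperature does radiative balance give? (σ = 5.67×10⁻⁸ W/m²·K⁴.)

Power absorbed = (1−a)S·πR²; power emitted = 4πR²σT⁴. Equating and cancelling πR²:
T = ((1−a)S / 4σ)^(1/4) = (1250 / (4 × 5.67×10⁻⁸))^(1/4) = (5.53×10^9)^(1/4).
T = 273 K.

T ≈ 273 K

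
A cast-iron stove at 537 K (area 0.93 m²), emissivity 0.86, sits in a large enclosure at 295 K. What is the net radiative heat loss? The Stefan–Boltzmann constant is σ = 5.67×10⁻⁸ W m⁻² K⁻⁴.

Q ≈ 3430 W

Q = εσA(T⁴ − T_s⁴). T⁴ − T_s⁴ = (537)⁴ − (295)⁴ = 8.32×10^10 − 7.57×10^9 = 7.56×10^10 K⁴.
Q = 0.86 × 5.67×10⁻⁸ × 0.930 × 7.56×10^10 = 3430 W.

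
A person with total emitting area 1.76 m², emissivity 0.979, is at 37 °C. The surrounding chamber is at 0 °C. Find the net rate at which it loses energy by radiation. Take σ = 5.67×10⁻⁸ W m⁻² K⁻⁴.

Convert: 37 °C = 310 K; 0 °C = 273 K.
Q = εσA(T⁴ − T_s⁴). T⁴ − T_s⁴ = (310)⁴ − (273)⁴ = 9.24×10^9 − 5.55×10^9 = 3.68×10^9 K⁴.
Q = 0.979 × 5.67×10⁻⁸ × 1.76 × 3.68×10^9 = 360 W.

Q ≈ 360 W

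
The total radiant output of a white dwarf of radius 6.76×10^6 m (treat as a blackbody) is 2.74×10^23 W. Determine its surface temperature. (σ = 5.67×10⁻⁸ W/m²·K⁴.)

A = 4πr² = 4π × (6.76×10^6)² = 5.74×10^14 m².
From P = σAT⁴, T = (P / σA)^(1/4) = (2.74×10^23 / (5.67×10⁻⁸ × 5.74×10^14))^(1/4).
T = (8.42×10^15)^(1/4) = 9580 K.

T ≈ 9580 K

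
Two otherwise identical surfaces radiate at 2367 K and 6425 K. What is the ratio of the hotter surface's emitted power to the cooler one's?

ratio ≈ 54.3

P ∝ T⁴, so the ratio is (6425/2367)⁴ = (2.714)⁴ = 54.3.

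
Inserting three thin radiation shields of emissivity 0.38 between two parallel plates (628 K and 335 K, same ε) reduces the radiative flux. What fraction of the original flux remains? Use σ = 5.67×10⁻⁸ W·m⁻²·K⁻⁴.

ratio ≈ 0.250

With N identical shields there are N+1 = 4 gaps in series, each with the same radiative resistance, so the flux falls to 1/(N+1) of its unshielded value.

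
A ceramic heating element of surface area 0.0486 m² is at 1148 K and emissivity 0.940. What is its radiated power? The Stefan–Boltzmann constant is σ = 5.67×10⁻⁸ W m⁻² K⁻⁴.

P ≈ 4500 W

P = εσAT⁴ = 0.940 × 5.67×10⁻⁸ × 0.0486 × (1148)⁴ = 0.940 × 5.67×10⁻⁸ × 0.0486 × 1.74×10^12.
P = 4500 W.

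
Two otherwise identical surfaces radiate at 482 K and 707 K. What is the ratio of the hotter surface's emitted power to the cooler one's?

ratio ≈ 4.63

P ∝ T⁴, so the ratio is (707/482)⁴ = (1.467)⁴ = 4.63.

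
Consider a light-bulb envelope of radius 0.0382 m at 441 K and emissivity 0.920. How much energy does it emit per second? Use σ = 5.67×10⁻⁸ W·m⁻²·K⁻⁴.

A = 4πr² = 4π × (0.0382)² = 0.0183 m².
Stefan–Boltzmann: P = εσAT⁴ = 0.920 × 5.67×10⁻⁸ × 0.0183 × (441)⁴ = 0.920 × 5.67×10⁻⁸ × 0.0183 × 3.78×10^10.
P = 36.2 W.

P ≈ 36.2 W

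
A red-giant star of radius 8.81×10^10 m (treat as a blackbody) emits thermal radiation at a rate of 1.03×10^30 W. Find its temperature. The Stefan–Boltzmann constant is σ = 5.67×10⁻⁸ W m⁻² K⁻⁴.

T ≈ 3690 K

A = 4πr² = 4π × (8.81×10^10)² = 9.75×10^22 m².
From P = σAT⁴, T = (P / σA)^(1/4) = (1.03×10^30 / (5.67×10⁻⁸ × 9.75×10^22))^(1/4).
T = (1.86×10^14)^(1/4) = 3690 K.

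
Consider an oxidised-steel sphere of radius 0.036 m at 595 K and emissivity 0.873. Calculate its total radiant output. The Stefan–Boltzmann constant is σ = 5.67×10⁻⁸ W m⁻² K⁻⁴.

A = 4πr² = 4π × (0.036)² = 0.0163 m².
Stefan–Boltzmann: P = εσAT⁴ = 0.873 × 5.67×10⁻⁸ × 0.0163 × (595)⁴ = 0.873 × 5.67×10⁻⁸ × 0.0163 × 1.25×10^11.
P = 101 W.

P ≈ 101 W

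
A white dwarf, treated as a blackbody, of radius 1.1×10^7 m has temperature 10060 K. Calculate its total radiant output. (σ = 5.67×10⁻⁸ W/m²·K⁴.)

A = 4πr² = 4π × (1.1×10^7)² = 1.52×10^15 m².
P = σAT⁴ = 5.67×10⁻⁸ × 1.52×10^15 × (10060)⁴ = 5.67×10⁻⁸ × 1.52×10^15 × 1.02×10^16.
P = 8.83×10^23 W.

P ≈ 8.83×10^23 W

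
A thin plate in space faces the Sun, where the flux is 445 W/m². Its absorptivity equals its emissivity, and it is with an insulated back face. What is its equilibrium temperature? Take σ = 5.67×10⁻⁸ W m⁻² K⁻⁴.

T ≈ 298 K

Absorbed flux αS = emitted flux εσT⁴ (one radiating face); with α = ε, T = (S/σ)^(1/4).
T = (445 / 5.67×10⁻⁸)^(1/4) = (7.85×10^9)^(1/4).
T = 298 K.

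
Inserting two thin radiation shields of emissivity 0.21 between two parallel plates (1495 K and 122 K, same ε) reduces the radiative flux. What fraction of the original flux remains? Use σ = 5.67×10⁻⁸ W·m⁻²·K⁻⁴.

ratio ≈ 0.333

With N identical shields there are N+1 = 3 gaps in series, each with the same radiative resistance, so the flux falls to 1/(N+1) of its unshielded value.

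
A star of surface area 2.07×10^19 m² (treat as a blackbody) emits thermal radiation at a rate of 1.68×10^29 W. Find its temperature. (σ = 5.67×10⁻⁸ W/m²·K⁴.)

From P = σAT⁴, T = (P / σA)^(1/4) = (1.68×10^29 / (5.67×10⁻⁸ × 2.07×10^19))^(1/4).
T = (1.43×10^17)^(1/4) = 19500 K.

T ≈ 19500 K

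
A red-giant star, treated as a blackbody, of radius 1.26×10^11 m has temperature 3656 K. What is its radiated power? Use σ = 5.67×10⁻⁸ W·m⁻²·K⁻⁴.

P ≈ 2.02×10^30 W

A = 4πr² = 4π × (1.26×10^11)² = 2.00×10^23 m².
P = σAT⁴ = 5.67×10⁻⁸ × 2.00×10^23 × (3656)⁴ = 5.67×10⁻⁸ × 2.00×10^23 × 1.79×10^14.
P = 2.02×10^30 W.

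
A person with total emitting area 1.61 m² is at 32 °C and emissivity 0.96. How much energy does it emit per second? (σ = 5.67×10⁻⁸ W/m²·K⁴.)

32 °C = 305 K.
Stefan–Boltzmann: P = εσAT⁴ = 0.96 × 5.67×10⁻⁸ × 1.61 × (305)⁴ = 0.96 × 5.67×10⁻⁸ × 1.61 × 8.65×10^9.
P = 758 W.

P ≈ 758 W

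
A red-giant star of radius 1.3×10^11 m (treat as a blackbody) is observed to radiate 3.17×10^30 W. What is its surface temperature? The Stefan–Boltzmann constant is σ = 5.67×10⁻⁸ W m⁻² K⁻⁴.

A = 4πr² = 4π × (1.3×10^11)² = 2.12×10^23 m².
From P = σAT⁴, T = (P / σA)^(1/4) = (3.17×10^30 / (5.67×10⁻⁸ × 2.12×10^23))^(1/4).
T = (2.63×10^14)^(1/4) = 4030 K.

T ≈ 4030 K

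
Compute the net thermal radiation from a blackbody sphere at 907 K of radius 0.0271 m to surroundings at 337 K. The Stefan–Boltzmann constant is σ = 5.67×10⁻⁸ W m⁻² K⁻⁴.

A = 4πr² = 4π × (0.0271)² = 9.23×10^-3 m².
Q = σA(T⁴ − T_s⁴). T⁴ − T_s⁴ = (907)⁴ − (337)⁴ = 6.77×10^11 − 1.29×10^10 = 6.64×10^11 K⁴.
Q = 5.67×10⁻⁸ × 9.23×10^-3 × 6.64×10^11 = 347 W.

Q ≈ 347 W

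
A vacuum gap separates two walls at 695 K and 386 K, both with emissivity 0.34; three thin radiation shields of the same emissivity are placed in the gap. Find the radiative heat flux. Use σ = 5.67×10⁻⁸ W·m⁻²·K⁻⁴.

q ≈ 613 W/m²

Each of the 4 gaps contributes resistance (2/ε − 1) = 2/0.34 − 1 = 4.882; total = 19.53.
q = σ(T₁⁴ − T₂⁴) / 19.53 = 5.67×10⁻⁸ × 2.11×10^11 / 19.53 = 613 W/m².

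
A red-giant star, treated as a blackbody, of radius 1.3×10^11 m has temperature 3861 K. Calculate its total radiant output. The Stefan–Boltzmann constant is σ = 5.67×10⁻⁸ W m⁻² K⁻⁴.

A = 4πr² = 4π × (1.3×10^11)² = 2.12×10^23 m².
P = σAT⁴ = 5.67×10⁻⁸ × 2.12×10^23 × (3861)⁴ = 5.67×10⁻⁸ × 2.12×10^23 × 2.22×10^14.
P = 2.68×10^30 W.

P ≈ 2.68×10^30 W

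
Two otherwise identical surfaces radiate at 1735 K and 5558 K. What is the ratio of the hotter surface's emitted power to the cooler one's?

P ∝ T⁴, so the ratio is (5558/1735)⁴ = (3.203)⁴ = 105.

ratio ≈ 105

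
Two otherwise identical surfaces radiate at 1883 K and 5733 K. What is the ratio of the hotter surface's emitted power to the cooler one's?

ratio ≈ 85.9

P ∝ T⁴, so the ratio is (5733/1883)⁴ = (3.045)⁴ = 85.9.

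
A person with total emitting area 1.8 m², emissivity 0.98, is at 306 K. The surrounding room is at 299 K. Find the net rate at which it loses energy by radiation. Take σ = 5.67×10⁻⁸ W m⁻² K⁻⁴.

Q = εσA(T⁴ − T_s⁴). T⁴ − T_s⁴ = (306)⁴ − (299)⁴ = 8.77×10^9 − 7.99×10^9 = 7.75×10^8 K⁴.
Q = 0.98 × 5.67×10⁻⁸ × 1.80 × 7.75×10^8 = 77.5 W.

Q ≈ 77.5 W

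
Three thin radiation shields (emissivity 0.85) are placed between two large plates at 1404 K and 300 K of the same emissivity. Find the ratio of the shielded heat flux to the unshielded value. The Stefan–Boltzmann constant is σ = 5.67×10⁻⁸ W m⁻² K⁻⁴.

ratio ≈ 0.250

With N identical shields there are N+1 = 4 gaps in series, each with the same radiative resistance, so the flux falls to 1/(N+1) of its unshielded value.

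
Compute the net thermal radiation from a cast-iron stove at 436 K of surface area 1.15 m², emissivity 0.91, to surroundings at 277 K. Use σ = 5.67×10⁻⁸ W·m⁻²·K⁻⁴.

Q ≈ 1790 W

Q = εσA(T⁴ − T_s⁴). T⁴ − T_s⁴ = (436)⁴ − (277)⁴ = 3.61×10^10 − 5.89×10^9 = 3.02×10^10 K⁴.
Q = 0.91 × 5.67×10⁻⁸ × 1.15 × 3.02×10^10 = 1790 W.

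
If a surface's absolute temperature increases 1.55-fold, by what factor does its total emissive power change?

P ∝ T⁴, so the power scales as (1.55)⁴ = 5.77.

factor ≈ 5.77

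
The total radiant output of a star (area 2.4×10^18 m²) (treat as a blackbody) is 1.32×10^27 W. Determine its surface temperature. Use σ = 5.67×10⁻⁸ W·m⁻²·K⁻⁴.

T ≈ 9920 K

From P = σAT⁴, T = (P / σA)^(1/4) = (1.32×10^27 / (5.67×10⁻⁸ × 2.40×10^18))^(1/4).
T = (9.70×10^15)^(1/4) = 9920 K.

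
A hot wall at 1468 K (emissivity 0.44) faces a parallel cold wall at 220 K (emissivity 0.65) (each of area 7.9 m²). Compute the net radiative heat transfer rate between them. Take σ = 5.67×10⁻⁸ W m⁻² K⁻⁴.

For two large parallel gray plates, q = σ(T₁⁴ − T₂⁴) / (1/ε₁ + 1/ε₂ − 1).
1/ε₁ + 1/ε₂ − 1 = 1/0.44 + 1/0.65 − 1 = 2.811.
T₁⁴ − T₂⁴ = 4.64×10^12 − 2.34×10^9 = 4.64×10^12 K⁴.
q = 5.67×10⁻⁸ × 4.64×10^12 / 2.811 = 93600 W/m².
Q = q·A = 93600 × 7.9 = 7.40×10^5 W.

Q ≈ 7.40×10^5 W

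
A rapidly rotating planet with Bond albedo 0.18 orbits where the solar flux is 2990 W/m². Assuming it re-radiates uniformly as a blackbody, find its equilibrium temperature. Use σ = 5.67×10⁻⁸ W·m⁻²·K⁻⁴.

T ≈ 322 K

Power absorbed = (1−a)S·πR²; power emitted = 4πR²σT⁴. Equating and cancelling πR²:
T = ((1−a)S / 4σ)^(1/4) = (2450 / (4 × 5.67×10⁻⁸))^(1/4) = (1.08×10^10)^(1/4).
T = 322 K.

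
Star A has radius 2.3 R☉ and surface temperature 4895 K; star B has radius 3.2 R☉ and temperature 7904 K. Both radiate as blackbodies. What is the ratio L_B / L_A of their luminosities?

L = 4πR²σT⁴ ∝ R²T⁴, so L_B/L_A = (3.2/2.3)² × (7904/4895)⁴ = 1.94 × 6.80 = 13.2.

L_B/L_A ≈ 13.2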